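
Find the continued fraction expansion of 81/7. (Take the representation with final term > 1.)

81 = 11*7 + 4
7 = 1*4 + 3
4 = 1*3 + 1
3 = 3*1 + 0  (stop)
So 81/7 = [11; 1, 1, 3].

[11; 1, 1, 3]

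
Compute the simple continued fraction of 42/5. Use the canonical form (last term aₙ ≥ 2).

[8; 2, 2]

42 = 8*5 + 2
5 = 2*2 + 1
2 = 2*1 + 0  (stop)
So 42/5 = [8; 2, 2].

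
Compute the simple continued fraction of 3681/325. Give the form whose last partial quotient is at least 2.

[11; 3, 15, 7]

3681 = 11*325 + 106
325 = 3*106 + 7
106 = 15*7 + 1
7 = 7*1 + 0  (stop)
So 3681/325 = [11; 3, 15, 7].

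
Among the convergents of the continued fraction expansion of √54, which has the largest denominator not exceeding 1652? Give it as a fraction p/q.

√54 = [7; 2, 1, 6, 1, 2, 14, …] (period length 6).
Convergents:
  p_0/q_0 = 7/1
  p_1/q_1 = 15/2
  p_2/q_2 = 22/3
  p_3/q_3 = 147/20
  p_4/q_4 = 169/23
  p_5/q_5 = 485/66
  p_6/q_6 = 6959/947
  p_7/q_7 = 14403/1960
q_6 = 947 ≤ 1652 < 1960 = q_7, so the answer is 6959/947.

6959/947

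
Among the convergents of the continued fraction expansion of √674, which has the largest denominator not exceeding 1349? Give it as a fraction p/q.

√674 = [25; 1, 24, 1, 50, …] (period length 4).
Convergents:
  p_0/q_0 = 25/1
  p_1/q_1 = 26/1
  p_2/q_2 = 649/25
  p_3/q_3 = 675/26
  p_4/q_4 = 34399/1325
  p_5/q_5 = 35074/1351
q_4 = 1325 ≤ 1349 < 1351 = q_5, so the answer is 34399/1325.

34399/1325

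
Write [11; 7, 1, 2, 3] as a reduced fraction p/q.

Fold from the inside: start with 3/1.
  2 + 1/3 = 7/3
  1 + 3/7 = 10/7
  7 + 7/10 = 77/10
  11 + 10/77 = 857/77

857/77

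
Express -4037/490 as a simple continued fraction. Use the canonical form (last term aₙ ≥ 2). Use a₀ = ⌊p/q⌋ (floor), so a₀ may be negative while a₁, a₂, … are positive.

[-9; 1, 3, 5, 3, 7]

-4037 = -9·490 + 373
490 = 1·373 + 117
373 = 3·117 + 22
117 = 5·22 + 7
22 = 3·7 + 1
7 = 7·1 + 0  (stop)
So -4037/490 = [-9; 1, 3, 5, 3, 7].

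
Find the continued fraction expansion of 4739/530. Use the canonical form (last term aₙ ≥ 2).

4739 = 8×530 + 499
530 = 1×499 + 31
499 = 16×31 + 3
31 = 10×3 + 1
3 = 3×1 + 0  (stop)
So 4739/530 = [8; 1, 16, 10, 3].

[8; 1, 16, 10, 3]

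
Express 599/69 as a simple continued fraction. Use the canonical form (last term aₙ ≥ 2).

[8; 1, 2, 7, 3]

599 = 8×69 + 47
69 = 1×47 + 22
47 = 2×22 + 3
22 = 7×3 + 1
3 = 3×1 + 0  (stop)
So 599/69 = [8; 1, 2, 7, 3].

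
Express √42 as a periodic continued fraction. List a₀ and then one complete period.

a₀ = ⌊√42⌋ = 6.
With m₀=0, d₀=1 and mₖ₊₁ = dₖaₖ − mₖ, dₖ₊₁ = (n − mₖ₊₁²)/dₖ, aₖ₊₁ = ⌊(a₀+mₖ₊₁)/dₖ₊₁⌋:
  k=1: m=6, d=6, a=2
  k=2: m=6, d=1, a=12
d=1 and a=2a₀=12 at k=2, so the next step gives (m, d) = (6, 6) again — its k=1 value — and the period has length 2.

[6; 2, 12]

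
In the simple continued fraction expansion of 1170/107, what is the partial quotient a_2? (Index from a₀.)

1170 = 10·107 + 100   →  a_0 = 10
107 = 1·100 + 7   →  a_1 = 1
100 = 14·7 + 2   →  a_2 = 14

14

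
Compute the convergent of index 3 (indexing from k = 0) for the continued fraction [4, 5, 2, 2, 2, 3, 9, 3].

Using pₖ = aₖpₖ₋₁ + pₖ₋₂, qₖ = aₖqₖ₋₁ + qₖ₋₂ (with p₋₁=1, p₋₂=0, q₋₁=0, q₋₂=1):
  k=0: a=4, p=4, q=1
  k=1: a=5, p=21, q=5
  k=2: a=2, p=46, q=11
  k=3: a=2, p=113, q=27

113/27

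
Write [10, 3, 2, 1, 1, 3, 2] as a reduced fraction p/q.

1431/139

Using pₖ = aₖpₖ₋₁ + pₖ₋₂ and qₖ = aₖqₖ₋₁ + qₖ₋₂:
  k=0: a=10, p=10, q=1
  k=1: a=3, p=31, q=3
  k=2: a=2, p=72, q=7
  k=3: a=1, p=103, q=10
  k=4: a=1, p=175, q=17
  k=5: a=3, p=628, q=61
  k=6: a=2, p=1431, q=139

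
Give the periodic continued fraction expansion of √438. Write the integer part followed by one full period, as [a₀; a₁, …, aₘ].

[20; 1, 12, 1, 40]

a₀ = ⌊√438⌋ = 20.
With m₀=0, d₀=1 and mₖ₊₁ = dₖaₖ − mₖ, dₖ₊₁ = (n − mₖ₊₁²)/dₖ, aₖ₊₁ = ⌊(a₀+mₖ₊₁)/dₖ₊₁⌋:
  k=1: m=20, d=38, a=1
  k=2: m=18, d=3, a=12
  k=3: m=18, d=38, a=1
  k=4: m=20, d=1, a=40
d=1 and a=2a₀=40 at k=4, so the next step gives (m, d) = (20, 38) again — its k=1 value — and the period has length 4.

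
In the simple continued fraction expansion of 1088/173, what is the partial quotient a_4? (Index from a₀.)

1

1088 = 6·173 + 50   →  a_0 = 6
173 = 3·50 + 23   →  a_1 = 3
50 = 2·23 + 4   →  a_2 = 2
23 = 5·4 + 3   →  a_3 = 5
4 = 1·3 + 1   →  a_4 = 1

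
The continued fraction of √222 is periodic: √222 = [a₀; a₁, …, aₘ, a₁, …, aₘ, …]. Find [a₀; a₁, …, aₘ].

[14; 1, 8, 1, 28]

a₀ = ⌊√222⌋ = 14.
With m₀=0, d₀=1 and mₖ₊₁ = dₖaₖ − mₖ, dₖ₊₁ = (n − mₖ₊₁²)/dₖ, aₖ₊₁ = ⌊(a₀+mₖ₊₁)/dₖ₊₁⌋:
  k=1: m=14, d=26, a=1
  k=2: m=12, d=3, a=8
  k=3: m=12, d=26, a=1
  k=4: m=14, d=1, a=28
d=1 and a=2a₀=28 at k=4, so the next step gives (m, d) = (14, 26) again — its k=1 value — and the period has length 4.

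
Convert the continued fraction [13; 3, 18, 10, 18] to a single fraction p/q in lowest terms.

Fold from the inside: start with 18/1.
  10 + 1/18 = 181/18
  18 + 18/181 = 3276/181
  3 + 181/3276 = 10009/3276
  13 + 3276/10009 = 133393/10009

133393/10009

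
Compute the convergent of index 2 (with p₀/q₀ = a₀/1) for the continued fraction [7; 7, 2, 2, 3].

107/15

Using pₖ = aₖpₖ₋₁ + pₖ₋₂, qₖ = aₖqₖ₋₁ + qₖ₋₂ (with p₋₁=1, p₋₂=0, q₋₁=0, q₋₂=1):
  k=0: a=7, p=7, q=1
  k=1: a=7, p=50, q=7
  k=2: a=2, p=107, q=15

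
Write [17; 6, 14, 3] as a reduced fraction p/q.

4480/261

Using pₖ = aₖpₖ₋₁ + pₖ₋₂ and qₖ = aₖqₖ₋₁ + qₖ₋₂:
  k=0: a=17, p=17, q=1
  k=1: a=6, p=103, q=6
  k=2: a=14, p=1459, q=85
  k=3: a=3, p=4480, q=261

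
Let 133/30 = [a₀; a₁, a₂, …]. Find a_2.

133 = 4·30 + 13   →  a_0 = 4
30 = 2·13 + 4   →  a_1 = 2
13 = 3·4 + 1   →  a_2 = 3

3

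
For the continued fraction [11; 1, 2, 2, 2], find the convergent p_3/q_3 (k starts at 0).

Using pₖ = aₖpₖ₋₁ + pₖ₋₂, qₖ = aₖqₖ₋₁ + qₖ₋₂ (with p₋₁=1, p₋₂=0, q₋₁=0, q₋₂=1):
  k=0: a=11, p=11, q=1
  k=1: a=1, p=12, q=1
  k=2: a=2, p=35, q=3
  k=3: a=2, p=82, q=7

82/7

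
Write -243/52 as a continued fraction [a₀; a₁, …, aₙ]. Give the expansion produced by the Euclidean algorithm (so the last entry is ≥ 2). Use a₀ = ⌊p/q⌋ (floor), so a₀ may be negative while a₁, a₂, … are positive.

-243 = -5×52 + 17
52 = 3×17 + 1
17 = 17×1 + 0  (stop)
So -243/52 = [-5; 3, 17].

[-5; 3, 17]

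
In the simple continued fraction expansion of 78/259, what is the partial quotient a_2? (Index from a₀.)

78 = 0·259 + 78   →  a_0 = 0
259 = 3·78 + 25   →  a_1 = 3
78 = 3·25 + 3   →  a_2 = 3

3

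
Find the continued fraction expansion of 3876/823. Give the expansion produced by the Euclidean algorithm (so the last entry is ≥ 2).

3876 = 4*823 + 584
823 = 1*584 + 239
584 = 2*239 + 106
239 = 2*106 + 27
106 = 3*27 + 25
27 = 1*25 + 2
25 = 12*2 + 1
2 = 2*1 + 0  (stop)
So 3876/823 = [4; 1, 2, 2, 3, 1, 12, 2].

[4; 1, 2, 2, 3, 1, 12, 2]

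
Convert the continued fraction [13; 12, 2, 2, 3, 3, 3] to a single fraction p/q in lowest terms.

30033/2296

Fold from the inside: start with 3/1.
  3 + 1/3 = 10/3
  3 + 3/10 = 33/10
  2 + 10/33 = 76/33
  2 + 33/76 = 185/76
  12 + 76/185 = 2296/185
  13 + 185/2296 = 30033/2296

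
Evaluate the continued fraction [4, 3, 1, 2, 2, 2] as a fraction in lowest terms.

269/63

Fold from the inside: start with 2/1.
  2 + 1/2 = 5/2
  2 + 2/5 = 12/5
  1 + 5/12 = 17/12
  3 + 12/17 = 63/17
  4 + 17/63 = 269/63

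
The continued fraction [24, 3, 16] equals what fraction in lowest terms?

Using pₖ = aₖpₖ₋₁ + pₖ₋₂ and qₖ = aₖqₖ₋₁ + qₖ₋₂:
  k=0: a=24, p=24, q=1
  k=1: a=3, p=73, q=3
  k=2: a=16, p=1192, q=49

1192/49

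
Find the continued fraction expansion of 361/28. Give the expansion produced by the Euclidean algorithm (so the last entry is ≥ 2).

[12; 1, 8, 3]

361 = 12*28 + 25
28 = 1*25 + 3
25 = 8*3 + 1
3 = 3*1 + 0  (stop)
So 361/28 = [12; 1, 8, 3].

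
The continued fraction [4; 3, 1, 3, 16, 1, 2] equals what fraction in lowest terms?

3251/762

Fold from the inside: start with 2/1.
  1 + 1/2 = 3/2
  16 + 2/3 = 50/3
  3 + 3/50 = 153/50
  1 + 50/153 = 203/153
  3 + 153/203 = 762/203
  4 + 203/762 = 3251/762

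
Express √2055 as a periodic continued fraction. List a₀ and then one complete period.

a₀ = ⌊√2055⌋ = 45.
With m₀=0, d₀=1 and mₖ₊₁ = dₖaₖ − mₖ, dₖ₊₁ = (n − mₖ₊₁²)/dₖ, aₖ₊₁ = ⌊(a₀+mₖ₊₁)/dₖ₊₁⌋:
  k=1: m=45, d=30, a=3
  k=2: m=45, d=1, a=90
d=1 and a=2a₀=90 at k=2, so the next step gives (m, d) = (45, 30) again — its k=1 value — and the period has length 2.

[45; 3, 90]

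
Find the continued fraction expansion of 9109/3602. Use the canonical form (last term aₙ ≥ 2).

[2; 1, 1, 8, 6, 3, 3, 3]

9109 = 2×3602 + 1905
3602 = 1×1905 + 1697
1905 = 1×1697 + 208
1697 = 8×208 + 33
208 = 6×33 + 10
33 = 3×10 + 3
10 = 3×3 + 1
3 = 3×1 + 0  (stop)
So 9109/3602 = [2; 1, 1, 8, 6, 3, 3, 3].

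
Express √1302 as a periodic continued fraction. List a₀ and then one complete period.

[36; 12, 72]

a₀ = ⌊√1302⌋ = 36.
With m₀=0, d₀=1 and mₖ₊₁ = dₖaₖ − mₖ, dₖ₊₁ = (n − mₖ₊₁²)/dₖ, aₖ₊₁ = ⌊(a₀+mₖ₊₁)/dₖ₊₁⌋:
  k=1: m=36, d=6, a=12
  k=2: m=36, d=1, a=72
d=1 and a=2a₀=72 at k=2, so the next step gives (m, d) = (36, 6) again — its k=1 value — and the period has length 2.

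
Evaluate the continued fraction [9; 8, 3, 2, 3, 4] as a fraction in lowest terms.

7789/854

Fold from the inside: start with 4/1.
  3 + 1/4 = 13/4
  2 + 4/13 = 30/13
  3 + 13/30 = 103/30
  8 + 30/103 = 854/103
  9 + 103/854 = 7789/854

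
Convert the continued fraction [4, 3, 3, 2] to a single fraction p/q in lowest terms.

99/23

Fold from the inside: start with 2/1.
  3 + 1/2 = 7/2
  3 + 2/7 = 23/7
  4 + 7/23 = 99/23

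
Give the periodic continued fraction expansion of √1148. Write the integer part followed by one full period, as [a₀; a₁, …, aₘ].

a₀ = ⌊√1148⌋ = 33.
With m₀=0, d₀=1 and mₖ₊₁ = dₖaₖ − mₖ, dₖ₊₁ = (n − mₖ₊₁²)/dₖ, aₖ₊₁ = ⌊(a₀+mₖ₊₁)/dₖ₊₁⌋:
  k=1: m=33, d=59, a=1
  k=2: m=26, d=8, a=7
  k=3: m=30, d=31, a=2
  k=4: m=32, d=4, a=16
  k=5: m=32, d=31, a=2
  k=6: m=30, d=8, a=7
  k=7: m=26, d=59, a=1
  k=8: m=33, d=1, a=66
d=1 and a=2a₀=66 at k=8, so the next step gives (m, d) = (33, 59) again — its k=1 value — and the period has length 8.

[33; 1, 7, 2, 16, 2, 7, 1, 66]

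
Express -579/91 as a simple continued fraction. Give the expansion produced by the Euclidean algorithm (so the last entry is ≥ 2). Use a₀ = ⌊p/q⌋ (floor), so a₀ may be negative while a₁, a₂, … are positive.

[-7; 1, 1, 1, 3, 8]

-579 = -7*91 + 58
91 = 1*58 + 33
58 = 1*33 + 25
33 = 1*25 + 8
25 = 3*8 + 1
8 = 8*1 + 0  (stop)
So -579/91 = [-7; 1, 1, 1, 3, 8].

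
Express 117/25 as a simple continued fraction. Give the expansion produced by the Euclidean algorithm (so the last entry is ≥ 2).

117 = 4×25 + 17
25 = 1×17 + 8
17 = 2×8 + 1
8 = 8×1 + 0  (stop)
So 117/25 = [4; 1, 2, 8].

[4; 1, 2, 8]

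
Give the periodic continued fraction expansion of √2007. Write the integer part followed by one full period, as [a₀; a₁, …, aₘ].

[44; 1, 3, 1, 88]

a₀ = ⌊√2007⌋ = 44.
With m₀=0, d₀=1 and mₖ₊₁ = dₖaₖ − mₖ, dₖ₊₁ = (n − mₖ₊₁²)/dₖ, aₖ₊₁ = ⌊(a₀+mₖ₊₁)/dₖ₊₁⌋:
  k=1: m=44, d=71, a=1
  k=2: m=27, d=18, a=3
  k=3: m=27, d=71, a=1
  k=4: m=44, d=1, a=88
d=1 and a=2a₀=88 at k=4, so the next step gives (m, d) = (44, 71) again — its k=1 value — and the period has length 4.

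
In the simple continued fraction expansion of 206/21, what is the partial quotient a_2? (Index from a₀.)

206 = 9·21 + 17   →  a_0 = 9
21 = 1·17 + 4   →  a_1 = 1
17 = 4·4 + 1   →  a_2 = 4

4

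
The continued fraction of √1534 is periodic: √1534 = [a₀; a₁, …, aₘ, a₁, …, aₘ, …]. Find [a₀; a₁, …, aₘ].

a₀ = ⌊√1534⌋ = 39.
With m₀=0, d₀=1 and mₖ₊₁ = dₖaₖ − mₖ, dₖ₊₁ = (n − mₖ₊₁²)/dₖ, aₖ₊₁ = ⌊(a₀+mₖ₊₁)/dₖ₊₁⌋:
  k=1: m=39, d=13, a=6
  k=2: m=39, d=1, a=78
d=1 and a=2a₀=78 at k=2, so the next step gives (m, d) = (39, 13) again — its k=1 value — and the period has length 2.

[39; 6, 78]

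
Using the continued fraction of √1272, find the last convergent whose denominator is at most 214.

7561/212

√1272 = [35; 1, 1, 1, 70, …] (period length 4).
Convergents:
  p_0/q_0 = 35/1
  p_1/q_1 = 36/1
  p_2/q_2 = 71/2
  p_3/q_3 = 107/3
  p_4/q_4 = 7561/212
  p_5/q_5 = 7668/215
q_4 = 212 ≤ 214 < 215 = q_5, so the answer is 7561/212.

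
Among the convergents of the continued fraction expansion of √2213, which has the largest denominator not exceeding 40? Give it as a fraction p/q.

1129/24

√2213 = [47; 23, 1, 1, 23, 94, …] (period length 5).
Convergents:
  p_0/q_0 = 47/1
  p_1/q_1 = 1082/23
  p_2/q_2 = 1129/24
  p_3/q_3 = 2211/47
q_2 = 24 ≤ 40 < 47 = q_3, so the answer is 1129/24.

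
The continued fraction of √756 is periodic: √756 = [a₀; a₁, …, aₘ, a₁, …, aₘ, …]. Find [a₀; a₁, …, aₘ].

[27; 2, 54]

a₀ = ⌊√756⌋ = 27.
With m₀=0, d₀=1 and mₖ₊₁ = dₖaₖ − mₖ, dₖ₊₁ = (n − mₖ₊₁²)/dₖ, aₖ₊₁ = ⌊(a₀+mₖ₊₁)/dₖ₊₁⌋:
  k=1: m=27, d=27, a=2
  k=2: m=27, d=1, a=54
d=1 and a=2a₀=54 at k=2, so the next step gives (m, d) = (27, 27) again — its k=1 value — and the period has length 2.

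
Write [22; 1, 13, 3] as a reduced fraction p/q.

986/43

Fold from the inside: start with 3/1.
  13 + 1/3 = 40/3
  1 + 3/40 = 43/40
  22 + 40/43 = 986/43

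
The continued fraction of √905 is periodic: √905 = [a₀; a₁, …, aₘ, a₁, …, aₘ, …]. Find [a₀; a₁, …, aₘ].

[30; 12, 60]

a₀ = ⌊√905⌋ = 30.
With m₀=0, d₀=1 and mₖ₊₁ = dₖaₖ − mₖ, dₖ₊₁ = (n − mₖ₊₁²)/dₖ, aₖ₊₁ = ⌊(a₀+mₖ₊₁)/dₖ₊₁⌋:
  k=1: m=30, d=5, a=12
  k=2: m=30, d=1, a=60
d=1 and a=2a₀=60 at k=2, so the next step gives (m, d) = (30, 5) again — its k=1 value — and the period has length 2.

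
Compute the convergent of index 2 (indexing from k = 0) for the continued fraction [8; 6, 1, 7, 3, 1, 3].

57/7

Using pₖ = aₖpₖ₋₁ + pₖ₋₂, qₖ = aₖqₖ₋₁ + qₖ₋₂ (with p₋₁=1, p₋₂=0, q₋₁=0, q₋₂=1):
  k=0: a=8, p=8, q=1
  k=1: a=6, p=49, q=6
  k=2: a=1, p=57, q=7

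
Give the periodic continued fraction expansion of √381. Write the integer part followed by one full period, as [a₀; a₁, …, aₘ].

[19; 1, 1, 12, 1, 1, 38]

a₀ = ⌊√381⌋ = 19.
With m₀=0, d₀=1 and mₖ₊₁ = dₖaₖ − mₖ, dₖ₊₁ = (n − mₖ₊₁²)/dₖ, aₖ₊₁ = ⌊(a₀+mₖ₊₁)/dₖ₊₁⌋:
  k=1: m=19, d=20, a=1
  k=2: m=1, d=19, a=1
  k=3: m=18, d=3, a=12
  k=4: m=18, d=19, a=1
  k=5: m=1, d=20, a=1
  k=6: m=19, d=1, a=38
d=1 and a=2a₀=38 at k=6, so the next step gives (m, d) = (19, 20) again — its k=1 value — and the period has length 6.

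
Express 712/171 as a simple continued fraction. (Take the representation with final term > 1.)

[4; 6, 9, 3]

712 = 4×171 + 28
171 = 6×28 + 3
28 = 9×3 + 1
3 = 3×1 + 0  (stop)
So 712/171 = [4; 6, 9, 3].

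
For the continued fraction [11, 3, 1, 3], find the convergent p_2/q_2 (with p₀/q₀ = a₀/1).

Using pₖ = aₖpₖ₋₁ + pₖ₋₂, qₖ = aₖqₖ₋₁ + qₖ₋₂ (with p₋₁=1, p₋₂=0, q₋₁=0, q₋₂=1):
  k=0: a=11, p=11, q=1
  k=1: a=3, p=34, q=3
  k=2: a=1, p=45, q=4

45/4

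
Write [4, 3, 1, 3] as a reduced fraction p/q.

64/15

Fold from the inside: start with 3/1.
  1 + 1/3 = 4/3
  3 + 3/4 = 15/4
  4 + 4/15 = 64/15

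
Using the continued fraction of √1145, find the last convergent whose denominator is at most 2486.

√1145 = [33; 1, 5, 5, 1, 66, …] (period length 5).
Convergents:
  p_0/q_0 = 33/1
  p_1/q_1 = 34/1
  p_2/q_2 = 203/6
  p_3/q_3 = 1049/31
  p_4/q_4 = 1252/37
  p_5/q_5 = 83681/2473
  p_6/q_6 = 84933/2510
q_5 = 2473 ≤ 2486 < 2510 = q_6, so the answer is 83681/2473.

83681/2473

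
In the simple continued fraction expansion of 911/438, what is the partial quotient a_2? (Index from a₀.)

911 = 2·438 + 35   →  a_0 = 2
438 = 12·35 + 18   →  a_1 = 12
35 = 1·18 + 17   →  a_2 = 1

1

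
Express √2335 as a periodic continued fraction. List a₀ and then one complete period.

[48; 3, 9, 3, 96]

a₀ = ⌊√2335⌋ = 48.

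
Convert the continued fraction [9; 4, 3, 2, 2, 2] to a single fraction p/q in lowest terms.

Using pₖ = aₖpₖ₋₁ + pₖ₋₂ and qₖ = aₖqₖ₋₁ + qₖ₋₂:
  k=0: a=9, p=9, q=1
  k=1: a=4, p=37, q=4
  k=2: a=3, p=120, q=13
  k=3: a=2, p=277, q=30
  k=4: a=2, p=674, q=73
  k=5: a=2, p=1625, q=176

1625/176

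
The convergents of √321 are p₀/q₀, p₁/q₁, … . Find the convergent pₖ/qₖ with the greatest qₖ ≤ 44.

√321 = [17; 1, 10, 1, 34, …] (period length 4).
Convergents:
  p_0/q_0 = 17/1
  p_1/q_1 = 18/1
  p_2/q_2 = 197/11
  p_3/q_3 = 215/12
  p_4/q_4 = 7507/419
q_3 = 12 ≤ 44 < 419 = q_4, so the answer is 215/12.

215/12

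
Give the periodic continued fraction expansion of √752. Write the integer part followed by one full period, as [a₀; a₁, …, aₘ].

[27; 2, 2, 1, 2, 1, 2, 2, 54]

a₀ = ⌊√752⌋ = 27.
With m₀=0, d₀=1 and mₖ₊₁ = dₖaₖ − mₖ, dₖ₊₁ = (n − mₖ₊₁²)/dₖ, aₖ₊₁ = ⌊(a₀+mₖ₊₁)/dₖ₊₁⌋:
  k=1: m=27, d=23, a=2
  k=2: m=19, d=17, a=2
  k=3: m=15, d=31, a=1
  k=4: m=16, d=16, a=2
  k=5: m=16, d=31, a=1
  k=6: m=15, d=17, a=2
  k=7: m=19, d=23, a=2
  k=8: m=27, d=1, a=54
d=1 and a=2a₀=54 at k=8, so the next step gives (m, d) = (27, 23) again — its k=1 value — and the period has length 8.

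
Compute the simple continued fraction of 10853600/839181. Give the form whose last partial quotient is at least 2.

10853600 = 12·839181 + 783428
839181 = 1·783428 + 55753
783428 = 14·55753 + 2886
55753 = 19·2886 + 919
2886 = 3·919 + 129
919 = 7·129 + 16
129 = 8·16 + 1
16 = 16·1 + 0  (stop)
So 10853600/839181 = [12; 1, 14, 19, 3, 7, 8, 16].

[12; 1, 14, 19, 3, 7, 8, 16]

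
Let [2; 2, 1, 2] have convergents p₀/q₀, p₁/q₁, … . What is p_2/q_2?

7/3

Using pₖ = aₖpₖ₋₁ + pₖ₋₂, qₖ = aₖqₖ₋₁ + qₖ₋₂ (with p₋₁=1, p₋₂=0, q₋₁=0, q₋₂=1):
  k=0: a=2, p=2, q=1
  k=1: a=2, p=5, q=2
  k=2: a=1, p=7, q=3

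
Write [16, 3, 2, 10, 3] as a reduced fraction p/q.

Using pₖ = aₖpₖ₋₁ + pₖ₋₂ and qₖ = aₖqₖ₋₁ + qₖ₋₂:
  k=0: a=16, p=16, q=1
  k=1: a=3, p=49, q=3
  k=2: a=2, p=114, q=7
  k=3: a=10, p=1189, q=73
  k=4: a=3, p=3681, q=226

3681/226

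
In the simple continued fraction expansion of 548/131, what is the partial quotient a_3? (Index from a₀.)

5

548 = 4·131 + 24   →  a_0 = 4
131 = 5·24 + 11   →  a_1 = 5
24 = 2·11 + 2   →  a_2 = 2
11 = 5·2 + 1   →  a_3 = 5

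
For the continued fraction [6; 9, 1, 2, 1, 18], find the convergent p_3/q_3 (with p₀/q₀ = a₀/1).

Using pₖ = aₖpₖ₋₁ + pₖ₋₂, qₖ = aₖqₖ₋₁ + qₖ₋₂ (with p₋₁=1, p₋₂=0, q₋₁=0, q₋₂=1):
  k=0: a=6, p=6, q=1
  k=1: a=9, p=55, q=9
  k=2: a=1, p=61, q=10
  k=3: a=2, p=177, q=29

177/29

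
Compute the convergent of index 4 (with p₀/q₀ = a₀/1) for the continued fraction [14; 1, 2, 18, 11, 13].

Using pₖ = aₖpₖ₋₁ + pₖ₋₂, qₖ = aₖqₖ₋₁ + qₖ₋₂ (with p₋₁=1, p₋₂=0, q₋₁=0, q₋₂=1):
  k=0: a=14, p=14, q=1
  k=1: a=1, p=15, q=1
  k=2: a=2, p=44, q=3
  k=3: a=18, p=807, q=55
  k=4: a=11, p=8921, q=608

8921/608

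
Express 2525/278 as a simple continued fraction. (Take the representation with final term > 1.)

2525 = 9·278 + 23
278 = 12·23 + 2
23 = 11·2 + 1
2 = 2·1 + 0  (stop)
So 2525/278 = [9; 12, 11, 2].

[9; 12, 11, 2]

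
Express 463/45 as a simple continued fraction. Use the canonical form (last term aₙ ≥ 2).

463 = 10×45 + 13
45 = 3×13 + 6
13 = 2×6 + 1
6 = 6×1 + 0  (stop)
So 463/45 = [10; 3, 2, 6].

[10; 3, 2, 6]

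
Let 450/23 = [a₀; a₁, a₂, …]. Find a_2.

1

450 = 19·23 + 13   →  a_0 = 19
23 = 1·13 + 10   →  a_1 = 1
13 = 1·10 + 3   →  a_2 = 1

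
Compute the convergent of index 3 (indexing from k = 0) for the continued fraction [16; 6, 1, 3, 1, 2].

Using pₖ = aₖpₖ₋₁ + pₖ₋₂, qₖ = aₖqₖ₋₁ + qₖ₋₂ (with p₋₁=1, p₋₂=0, q₋₁=0, q₋₂=1):
  k=0: a=16, p=16, q=1
  k=1: a=6, p=97, q=6
  k=2: a=1, p=113, q=7
  k=3: a=3, p=436, q=27

436/27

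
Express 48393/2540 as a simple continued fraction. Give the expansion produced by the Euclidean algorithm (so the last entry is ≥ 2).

48393 = 19×2540 + 133
2540 = 19×133 + 13
133 = 10×13 + 3
13 = 4×3 + 1
3 = 3×1 + 0  (stop)
So 48393/2540 = [19; 19, 10, 4, 3].

[19; 19, 10, 4, 3]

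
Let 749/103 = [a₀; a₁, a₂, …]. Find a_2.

1

749 = 7·103 + 28   →  a_0 = 7
103 = 3·28 + 19   →  a_1 = 3
28 = 1·19 + 9   →  a_2 = 1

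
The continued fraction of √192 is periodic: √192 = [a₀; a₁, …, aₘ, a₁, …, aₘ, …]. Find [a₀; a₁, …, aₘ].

[13; 1, 5, 1, 26]

a₀ = ⌊√192⌋ = 13.
With m₀=0, d₀=1 and mₖ₊₁ = dₖaₖ − mₖ, dₖ₊₁ = (n − mₖ₊₁²)/dₖ, aₖ₊₁ = ⌊(a₀+mₖ₊₁)/dₖ₊₁⌋:
  k=1: m=13, d=23, a=1
  k=2: m=10, d=4, a=5
  k=3: m=10, d=23, a=1
  k=4: m=13, d=1, a=26
d=1 and a=2a₀=26 at k=4, so the next step gives (m, d) = (13, 23) again — its k=1 value — and the period has length 4.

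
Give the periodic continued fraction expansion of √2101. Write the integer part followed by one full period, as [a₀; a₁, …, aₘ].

a₀ = ⌊√2101⌋ = 45.
With m₀=0, d₀=1 and mₖ₊₁ = dₖaₖ − mₖ, dₖ₊₁ = (n − mₖ₊₁²)/dₖ, aₖ₊₁ = ⌊(a₀+mₖ₊₁)/dₖ₊₁⌋:
  k=1: m=45, d=76, a=1
  k=2: m=31, d=15, a=5
  k=3: m=44, d=11, a=8
  k=4: m=44, d=15, a=5
  k=5: m=31, d=76, a=1
  k=6: m=45, d=1, a=90
d=1 and a=2a₀=90 at k=6, so the next step gives (m, d) = (45, 76) again — its k=1 value — and the period has length 6.

[45; 1, 5, 8, 5, 1, 90]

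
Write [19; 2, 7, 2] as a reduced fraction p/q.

Using pₖ = aₖpₖ₋₁ + pₖ₋₂ and qₖ = aₖqₖ₋₁ + qₖ₋₂:
  k=0: a=19, p=19, q=1
  k=1: a=2, p=39, q=2
  k=2: a=7, p=292, q=15
  k=3: a=2, p=623, q=32

623/32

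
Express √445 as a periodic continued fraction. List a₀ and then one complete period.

a₀ = ⌊√445⌋ = 21.
With m₀=0, d₀=1 and mₖ₊₁ = dₖaₖ − mₖ, dₖ₊₁ = (n − mₖ₊₁²)/dₖ, aₖ₊₁ = ⌊(a₀+mₖ₊₁)/dₖ₊₁⌋:
  k=1: m=21, d=4, a=10
  k=2: m=19, d=21, a=1
  k=3: m=2, d=21, a=1
  k=4: m=19, d=4, a=10
  k=5: m=21, d=1, a=42
d=1 and a=2a₀=42 at k=5, so the next step gives (m, d) = (21, 4) again — its k=1 value — and the period has length 5.

[21; 10, 1, 1, 10, 42]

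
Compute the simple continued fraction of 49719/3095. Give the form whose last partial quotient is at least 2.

[16; 15, 1, 1, 4, 4, 5]

49719 = 16×3095 + 199
3095 = 15×199 + 110
199 = 1×110 + 89
110 = 1×89 + 21
89 = 4×21 + 5
21 = 4×5 + 1
5 = 5×1 + 0  (stop)
So 49719/3095 = [16; 15, 1, 1, 4, 4, 5].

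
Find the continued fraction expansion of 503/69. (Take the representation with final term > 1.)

[7; 3, 2, 4, 2]

503 = 7·69 + 20
69 = 3·20 + 9
20 = 2·9 + 2
9 = 4·2 + 1
2 = 2·1 + 0  (stop)
So 503/69 = [7; 3, 2, 4, 2].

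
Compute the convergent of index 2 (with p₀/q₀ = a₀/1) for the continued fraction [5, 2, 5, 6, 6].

60/11

Using pₖ = aₖpₖ₋₁ + pₖ₋₂, qₖ = aₖqₖ₋₁ + qₖ₋₂ (with p₋₁=1, p₋₂=0, q₋₁=0, q₋₂=1):
  k=0: a=5, p=5, q=1
  k=1: a=2, p=11, q=2
  k=2: a=5, p=60, q=11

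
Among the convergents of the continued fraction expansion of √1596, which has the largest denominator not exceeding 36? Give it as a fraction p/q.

√1596 = [39; 1, 18, 1, 78, …] (period length 4).
Convergents:
  p_0/q_0 = 39/1
  p_1/q_1 = 40/1
  p_2/q_2 = 759/19
  p_3/q_3 = 799/20
  p_4/q_4 = 63081/1579
q_3 = 20 ≤ 36 < 1579 = q_4, so the answer is 799/20.

799/20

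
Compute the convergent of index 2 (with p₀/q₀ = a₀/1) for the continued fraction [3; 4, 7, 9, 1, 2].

94/29

Using pₖ = aₖpₖ₋₁ + pₖ₋₂, qₖ = aₖqₖ₋₁ + qₖ₋₂ (with p₋₁=1, p₋₂=0, q₋₁=0, q₋₂=1):
  k=0: a=3, p=3, q=1
  k=1: a=4, p=13, q=4
  k=2: a=7, p=94, q=29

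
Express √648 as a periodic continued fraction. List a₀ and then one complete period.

a₀ = ⌊√648⌋ = 25.
With m₀=0, d₀=1 and mₖ₊₁ = dₖaₖ − mₖ, dₖ₊₁ = (n − mₖ₊₁²)/dₖ, aₖ₊₁ = ⌊(a₀+mₖ₊₁)/dₖ₊₁⌋:
  k=1: m=25, d=23, a=2
  k=2: m=21, d=9, a=5
  k=3: m=24, d=8, a=6
  k=4: m=24, d=9, a=5
  k=5: m=21, d=23, a=2
  k=6: m=25, d=1, a=50
d=1 and a=2a₀=50 at k=6, so the next step gives (m, d) = (25, 23) again — its k=1 value — and the period has length 6.

[25; 2, 5, 6, 5, 2, 50]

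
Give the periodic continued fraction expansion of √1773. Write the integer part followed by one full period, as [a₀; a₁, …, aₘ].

a₀ = ⌊√1773⌋ = 42.
With m₀=0, d₀=1 and mₖ₊₁ = dₖaₖ − mₖ, dₖ₊₁ = (n − mₖ₊₁²)/dₖ, aₖ₊₁ = ⌊(a₀+mₖ₊₁)/dₖ₊₁⌋:
  k=1: m=42, d=9, a=9
  k=2: m=39, d=28, a=2
  k=3: m=17, d=53, a=1
  k=4: m=36, d=9, a=8
  k=5: m=36, d=53, a=1
  k=6: m=17, d=28, a=2
  k=7: m=39, d=9, a=9
  k=8: m=42, d=1, a=84
d=1 and a=2a₀=84 at k=8, so the next step gives (m, d) = (42, 9) again — its k=1 value — and the period has length 8.

[42; 9, 2, 1, 8, 1, 2, 9, 84]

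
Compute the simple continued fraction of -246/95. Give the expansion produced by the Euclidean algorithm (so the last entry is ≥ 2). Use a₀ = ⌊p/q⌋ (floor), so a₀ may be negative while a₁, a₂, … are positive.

[-3; 2, 2, 3, 2, 2]

-246 = -3×95 + 39
95 = 2×39 + 17
39 = 2×17 + 5
17 = 3×5 + 2
5 = 2×2 + 1
2 = 2×1 + 0  (stop)
So -246/95 = [-3; 2, 2, 3, 2, 2].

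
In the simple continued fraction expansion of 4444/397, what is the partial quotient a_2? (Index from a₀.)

4444 = 11·397 + 77   →  a_0 = 11
397 = 5·77 + 12   →  a_1 = 5
77 = 6·12 + 5   →  a_2 = 6

6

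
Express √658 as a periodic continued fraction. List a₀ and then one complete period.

[25; 1, 1, 1, 6, 1, 1, 1, 50]

a₀ = ⌊√658⌋ = 25.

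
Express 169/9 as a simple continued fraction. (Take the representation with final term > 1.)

[18; 1, 3, 2]

169 = 18*9 + 7
9 = 1*7 + 2
7 = 3*2 + 1
2 = 2*1 + 0  (stop)
So 169/9 = [18; 1, 3, 2].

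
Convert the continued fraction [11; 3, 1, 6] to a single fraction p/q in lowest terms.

304/27

Fold from the inside: start with 6/1.
  1 + 1/6 = 7/6
  3 + 6/7 = 27/7
  11 + 7/27 = 304/27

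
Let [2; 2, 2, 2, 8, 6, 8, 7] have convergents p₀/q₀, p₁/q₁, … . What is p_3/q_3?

Using pₖ = aₖpₖ₋₁ + pₖ₋₂, qₖ = aₖqₖ₋₁ + qₖ₋₂ (with p₋₁=1, p₋₂=0, q₋₁=0, q₋₂=1):
  k=0: a=2, p=2, q=1
  k=1: a=2, p=5, q=2
  k=2: a=2, p=12, q=5
  k=3: a=2, p=29, q=12

29/12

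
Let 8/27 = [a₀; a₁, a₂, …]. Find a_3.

8 = 0·27 + 8   →  a_0 = 0
27 = 3·8 + 3   →  a_1 = 3
8 = 2·3 + 2   →  a_2 = 2
3 = 1·2 + 1   →  a_3 = 1

1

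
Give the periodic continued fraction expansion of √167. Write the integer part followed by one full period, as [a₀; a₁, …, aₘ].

[12; 1, 11, 1, 24]

a₀ = ⌊√167⌋ = 12.
With m₀=0, d₀=1 and mₖ₊₁ = dₖaₖ − mₖ, dₖ₊₁ = (n − mₖ₊₁²)/dₖ, aₖ₊₁ = ⌊(a₀+mₖ₊₁)/dₖ₊₁⌋:
  k=1: m=12, d=23, a=1
  k=2: m=11, d=2, a=11
  k=3: m=11, d=23, a=1
  k=4: m=12, d=1, a=24
d=1 and a=2a₀=24 at k=4, so the next step gives (m, d) = (12, 23) again — its k=1 value — and the period has length 4.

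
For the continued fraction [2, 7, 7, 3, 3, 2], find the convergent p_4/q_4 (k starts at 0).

1115/521

Using pₖ = aₖpₖ₋₁ + pₖ₋₂, qₖ = aₖqₖ₋₁ + qₖ₋₂ (with p₋₁=1, p₋₂=0, q₋₁=0, q₋₂=1):
  k=0: a=2, p=2, q=1
  k=1: a=7, p=15, q=7
  k=2: a=7, p=107, q=50
  k=3: a=3, p=336, q=157
  k=4: a=3, p=1115, q=521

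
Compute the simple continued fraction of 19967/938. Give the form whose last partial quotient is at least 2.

[21; 3, 2, 18, 1, 2, 2]

19967 = 21*938 + 269
938 = 3*269 + 131
269 = 2*131 + 7
131 = 18*7 + 5
7 = 1*5 + 2
5 = 2*2 + 1
2 = 2*1 + 0  (stop)
So 19967/938 = [21; 3, 2, 18, 1, 2, 2].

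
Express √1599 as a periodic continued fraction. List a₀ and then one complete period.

a₀ = ⌊√1599⌋ = 39.
With m₀=0, d₀=1 and mₖ₊₁ = dₖaₖ − mₖ, dₖ₊₁ = (n − mₖ₊₁²)/dₖ, aₖ₊₁ = ⌊(a₀+mₖ₊₁)/dₖ₊₁⌋:
  k=1: m=39, d=78, a=1
  k=2: m=39, d=1, a=78
d=1 and a=2a₀=78 at k=2, so the next step gives (m, d) = (39, 78) again — its k=1 value — and the period has length 2.

[39; 1, 78]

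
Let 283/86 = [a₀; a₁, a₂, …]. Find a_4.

1

283 = 3·86 + 25   →  a_0 = 3
86 = 3·25 + 11   →  a_1 = 3
25 = 2·11 + 3   →  a_2 = 2
11 = 3·3 + 2   →  a_3 = 3
3 = 1·2 + 1   →  a_4 = 1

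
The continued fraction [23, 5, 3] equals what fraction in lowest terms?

371/16

Using pₖ = aₖpₖ₋₁ + pₖ₋₂ and qₖ = aₖqₖ₋₁ + qₖ₋₂:
  k=0: a=23, p=23, q=1
  k=1: a=5, p=116, q=5
  k=2: a=3, p=371, q=16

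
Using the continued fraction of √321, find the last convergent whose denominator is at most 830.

√321 = [17; 1, 10, 1, 34, …] (period length 4).
Convergents:
  p_0/q_0 = 17/1
  p_1/q_1 = 18/1
  p_2/q_2 = 197/11
  p_3/q_3 = 215/12
  p_4/q_4 = 7507/419
  p_5/q_5 = 7722/431
  p_6/q_6 = 84727/4729
q_5 = 431 ≤ 830 < 4729 = q_6, so the answer is 7722/431.

7722/431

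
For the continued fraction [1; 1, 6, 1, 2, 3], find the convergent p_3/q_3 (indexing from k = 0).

15/8

Using pₖ = aₖpₖ₋₁ + pₖ₋₂, qₖ = aₖqₖ₋₁ + qₖ₋₂ (with p₋₁=1, p₋₂=0, q₋₁=0, q₋₂=1):
  k=0: a=1, p=1, q=1
  k=1: a=1, p=2, q=1
  k=2: a=6, p=13, q=7
  k=3: a=1, p=15, q=8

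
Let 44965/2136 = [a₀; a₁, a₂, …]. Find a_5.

10

44965 = 21·2136 + 109   →  a_0 = 21
2136 = 19·109 + 65   →  a_1 = 19
109 = 1·65 + 44   →  a_2 = 1
65 = 1·44 + 21   →  a_3 = 1
44 = 2·21 + 2   →  a_4 = 2
21 = 10·2 + 1   →  a_5 = 10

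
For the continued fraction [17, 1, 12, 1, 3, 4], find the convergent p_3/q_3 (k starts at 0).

251/14

Using pₖ = aₖpₖ₋₁ + pₖ₋₂, qₖ = aₖqₖ₋₁ + qₖ₋₂ (with p₋₁=1, p₋₂=0, q₋₁=0, q₋₂=1):
  k=0: a=17, p=17, q=1
  k=1: a=1, p=18, q=1
  k=2: a=12, p=233, q=13
  k=3: a=1, p=251, q=14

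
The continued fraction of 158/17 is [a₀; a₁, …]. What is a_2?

158 = 9·17 + 5   →  a_0 = 9
17 = 3·5 + 2   →  a_1 = 3
5 = 2·2 + 1   →  a_2 = 2

2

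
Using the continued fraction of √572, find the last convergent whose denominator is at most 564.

√572 = [23; 1, 10, 1, 46, …] (period length 4).
Convergents:
  p_0/q_0 = 23/1
  p_1/q_1 = 24/1
  p_2/q_2 = 263/11
  p_3/q_3 = 287/12
  p_4/q_4 = 13465/563
  p_5/q_5 = 13752/575
q_4 = 563 ≤ 564 < 575 = q_5, so the answer is 13465/563.

13465/563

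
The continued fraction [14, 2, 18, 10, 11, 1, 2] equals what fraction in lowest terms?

Using pₖ = aₖpₖ₋₁ + pₖ₋₂ and qₖ = aₖqₖ₋₁ + qₖ₋₂:
  k=0: a=14, p=14, q=1
  k=1: a=2, p=29, q=2
  k=2: a=18, p=536, q=37
  k=3: a=10, p=5389, q=372
  k=4: a=11, p=59815, q=4129
  k=5: a=1, p=65204, q=4501
  k=6: a=2, p=190223, q=13131

190223/13131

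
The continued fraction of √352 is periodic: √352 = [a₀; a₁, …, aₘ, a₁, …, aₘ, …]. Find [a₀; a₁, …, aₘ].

[18; 1, 3, 5, 9, 5, 3, 1, 36]

a₀ = ⌊√352⌋ = 18.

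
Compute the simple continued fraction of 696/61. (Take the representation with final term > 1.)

[11; 2, 2, 3, 1, 2]

696 = 11·61 + 25
61 = 2·25 + 11
25 = 2·11 + 3
11 = 3·3 + 2
3 = 1·2 + 1
2 = 2·1 + 0  (stop)
So 696/61 = [11; 2, 2, 3, 1, 2].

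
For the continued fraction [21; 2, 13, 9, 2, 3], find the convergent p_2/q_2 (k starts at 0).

580/27

Using pₖ = aₖpₖ₋₁ + pₖ₋₂, qₖ = aₖqₖ₋₁ + qₖ₋₂ (with p₋₁=1, p₋₂=0, q₋₁=0, q₋₂=1):
  k=0: a=21, p=21, q=1
  k=1: a=2, p=43, q=2
  k=2: a=13, p=580, q=27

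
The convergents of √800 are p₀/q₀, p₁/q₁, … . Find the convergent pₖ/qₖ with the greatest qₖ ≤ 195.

√800 = [28; 3, 1, 1, 13, 1, 1, 3, 56, …] (period length 8).
Convergents:
  p_0/q_0 = 28/1
  p_1/q_1 = 85/3
  p_2/q_2 = 113/4
  p_3/q_3 = 198/7
  p_4/q_4 = 2687/95
  p_5/q_5 = 2885/102
  p_6/q_6 = 5572/197
q_5 = 102 ≤ 195 < 197 = q_6, so the answer is 2885/102.

2885/102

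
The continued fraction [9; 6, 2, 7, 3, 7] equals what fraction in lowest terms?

Using pₖ = aₖpₖ₋₁ + pₖ₋₂ and qₖ = aₖqₖ₋₁ + qₖ₋₂:
  k=0: a=9, p=9, q=1
  k=1: a=6, p=55, q=6
  k=2: a=2, p=119, q=13
  k=3: a=7, p=888, q=97
  k=4: a=3, p=2783, q=304
  k=5: a=7, p=20369, q=2225

20369/2225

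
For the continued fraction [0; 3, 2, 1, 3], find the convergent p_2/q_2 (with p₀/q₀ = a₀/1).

Using pₖ = aₖpₖ₋₁ + pₖ₋₂, qₖ = aₖqₖ₋₁ + qₖ₋₂ (with p₋₁=1, p₋₂=0, q₋₁=0, q₋₂=1):
  k=0: a=0, p=0, q=1
  k=1: a=3, p=1, q=3
  k=2: a=2, p=2, q=7

2/7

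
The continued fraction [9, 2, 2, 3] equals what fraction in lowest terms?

160/17

Using pₖ = aₖpₖ₋₁ + pₖ₋₂ and qₖ = aₖqₖ₋₁ + qₖ₋₂:
  k=0: a=9, p=9, q=1
  k=1: a=2, p=19, q=2
  k=2: a=2, p=47, q=5
  k=3: a=3, p=160, q=17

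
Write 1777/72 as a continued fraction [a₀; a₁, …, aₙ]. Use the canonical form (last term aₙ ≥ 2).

1777 = 24×72 + 49
72 = 1×49 + 23
49 = 2×23 + 3
23 = 7×3 + 2
3 = 1×2 + 1
2 = 2×1 + 0  (stop)
So 1777/72 = [24; 1, 2, 7, 1, 2].

[24; 1, 2, 7, 1, 2]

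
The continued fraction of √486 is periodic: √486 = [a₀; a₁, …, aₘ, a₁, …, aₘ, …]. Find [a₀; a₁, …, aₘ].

[22; 22, 44]

a₀ = ⌊√486⌋ = 22.
With m₀=0, d₀=1 and mₖ₊₁ = dₖaₖ − mₖ, dₖ₊₁ = (n − mₖ₊₁²)/dₖ, aₖ₊₁ = ⌊(a₀+mₖ₊₁)/dₖ₊₁⌋:
  k=1: m=22, d=2, a=22
  k=2: m=22, d=1, a=44
d=1 and a=2a₀=44 at k=2, so the next step gives (m, d) = (22, 2) again — its k=1 value — and the period has length 2.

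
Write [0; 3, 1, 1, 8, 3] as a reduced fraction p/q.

Fold from the inside: start with 3/1.
  8 + 1/3 = 25/3
  1 + 3/25 = 28/25
  1 + 25/28 = 53/28
  3 + 28/53 = 187/53
  0 + 53/187 = 53/187

53/187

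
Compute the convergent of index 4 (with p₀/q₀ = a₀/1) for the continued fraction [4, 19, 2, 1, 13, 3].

Using pₖ = aₖpₖ₋₁ + pₖ₋₂, qₖ = aₖqₖ₋₁ + qₖ₋₂ (with p₋₁=1, p₋₂=0, q₋₁=0, q₋₂=1):
  k=0: a=4, p=4, q=1
  k=1: a=19, p=77, q=19
  k=2: a=2, p=158, q=39
  k=3: a=1, p=235, q=58
  k=4: a=13, p=3213, q=793

3213/793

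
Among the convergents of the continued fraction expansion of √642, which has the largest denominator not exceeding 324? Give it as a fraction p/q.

√642 = [25; 2, 1, 24, 1, 2, 50, …] (period length 6).
Convergents:
  p_0/q_0 = 25/1
  p_1/q_1 = 51/2
  p_2/q_2 = 76/3
  p_3/q_3 = 1875/74
  p_4/q_4 = 1951/77
  p_5/q_5 = 5777/228
  p_6/q_6 = 290801/11477
q_5 = 228 ≤ 324 < 11477 = q_6, so the answer is 5777/228.

5777/228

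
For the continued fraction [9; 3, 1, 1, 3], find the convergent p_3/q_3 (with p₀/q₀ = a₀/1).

Using pₖ = aₖpₖ₋₁ + pₖ₋₂, qₖ = aₖqₖ₋₁ + qₖ₋₂ (with p₋₁=1, p₋₂=0, q₋₁=0, q₋₂=1):
  k=0: a=9, p=9, q=1
  k=1: a=3, p=28, q=3
  k=2: a=1, p=37, q=4
  k=3: a=1, p=65, q=7

65/7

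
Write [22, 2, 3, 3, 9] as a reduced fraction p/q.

Using pₖ = aₖpₖ₋₁ + pₖ₋₂ and qₖ = aₖqₖ₋₁ + qₖ₋₂:
  k=0: a=22, p=22, q=1
  k=1: a=2, p=45, q=2
  k=2: a=3, p=157, q=7
  k=3: a=3, p=516, q=23
  k=4: a=9, p=4801, q=214

4801/214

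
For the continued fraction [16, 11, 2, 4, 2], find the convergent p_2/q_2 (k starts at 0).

370/23

Using pₖ = aₖpₖ₋₁ + pₖ₋₂, qₖ = aₖqₖ₋₁ + qₖ₋₂ (with p₋₁=1, p₋₂=0, q₋₁=0, q₋₂=1):
  k=0: a=16, p=16, q=1
  k=1: a=11, p=177, q=11
  k=2: a=2, p=370, q=23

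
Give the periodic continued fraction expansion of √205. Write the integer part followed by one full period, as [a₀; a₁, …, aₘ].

a₀ = ⌊√205⌋ = 14.
With m₀=0, d₀=1 and mₖ₊₁ = dₖaₖ − mₖ, dₖ₊₁ = (n − mₖ₊₁²)/dₖ, aₖ₊₁ = ⌊(a₀+mₖ₊₁)/dₖ₊₁⌋:
  k=1: m=14, d=9, a=3
  k=2: m=13, d=4, a=6
  k=3: m=11, d=21, a=1
  k=4: m=10, d=5, a=4
  k=5: m=10, d=21, a=1
  k=6: m=11, d=4, a=6
  k=7: m=13, d=9, a=3
  k=8: m=14, d=1, a=28
d=1 and a=2a₀=28 at k=8, so the next step gives (m, d) = (14, 9) again — its k=1 value — and the period has length 8.

[14; 3, 6, 1, 4, 1, 6, 3, 28]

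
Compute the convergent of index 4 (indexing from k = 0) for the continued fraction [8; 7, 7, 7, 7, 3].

Using pₖ = aₖpₖ₋₁ + pₖ₋₂, qₖ = aₖqₖ₋₁ + qₖ₋₂ (with p₋₁=1, p₋₂=0, q₋₁=0, q₋₂=1):
  k=0: a=8, p=8, q=1
  k=1: a=7, p=57, q=7
  k=2: a=7, p=407, q=50
  k=3: a=7, p=2906, q=357
  k=4: a=7, p=20749, q=2549

20749/2549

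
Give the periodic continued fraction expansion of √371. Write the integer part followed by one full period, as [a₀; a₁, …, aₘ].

[19; 3, 1, 4, 1, 3, 38]

a₀ = ⌊√371⌋ = 19.
With m₀=0, d₀=1 and mₖ₊₁ = dₖaₖ − mₖ, dₖ₊₁ = (n − mₖ₊₁²)/dₖ, aₖ₊₁ = ⌊(a₀+mₖ₊₁)/dₖ₊₁⌋:
  k=1: m=19, d=10, a=3
  k=2: m=11, d=25, a=1
  k=3: m=14, d=7, a=4
  k=4: m=14, d=25, a=1
  k=5: m=11, d=10, a=3
  k=6: m=19, d=1, a=38
d=1 and a=2a₀=38 at k=6, so the next step gives (m, d) = (19, 10) again — its k=1 value — and the period has length 6.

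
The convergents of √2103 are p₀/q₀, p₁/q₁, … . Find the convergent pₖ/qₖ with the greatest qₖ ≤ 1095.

√2103 = [45; 1, 6, 15, 6, 1, 90, …] (period length 6).
Convergents:
  p_0/q_0 = 45/1
  p_1/q_1 = 46/1
  p_2/q_2 = 321/7
  p_3/q_3 = 4861/106
  p_4/q_4 = 29487/643
  p_5/q_5 = 34348/749
  p_6/q_6 = 3120807/68053
q_5 = 749 ≤ 1095 < 68053 = q_6, so the answer is 34348/749.

34348/749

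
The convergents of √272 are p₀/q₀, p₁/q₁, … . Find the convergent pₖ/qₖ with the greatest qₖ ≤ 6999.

√272 = [16; 2, 32, …] (period length 2).
Convergents:
  p_0/q_0 = 16/1
  p_1/q_1 = 33/2
  p_2/q_2 = 1072/65
  p_3/q_3 = 2177/132
  p_4/q_4 = 70736/4289
  p_5/q_5 = 143649/8710
q_4 = 4289 ≤ 6999 < 8710 = q_5, so the answer is 70736/4289.

70736/4289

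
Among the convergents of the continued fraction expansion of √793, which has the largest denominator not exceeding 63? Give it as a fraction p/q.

√793 = [28; 6, 4, 6, 56, …] (period length 4).
Convergents:
  p_0/q_0 = 28/1
  p_1/q_1 = 169/6
  p_2/q_2 = 704/25
  p_3/q_3 = 4393/156
q_2 = 25 ≤ 63 < 156 = q_3, so the answer is 704/25.

704/25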